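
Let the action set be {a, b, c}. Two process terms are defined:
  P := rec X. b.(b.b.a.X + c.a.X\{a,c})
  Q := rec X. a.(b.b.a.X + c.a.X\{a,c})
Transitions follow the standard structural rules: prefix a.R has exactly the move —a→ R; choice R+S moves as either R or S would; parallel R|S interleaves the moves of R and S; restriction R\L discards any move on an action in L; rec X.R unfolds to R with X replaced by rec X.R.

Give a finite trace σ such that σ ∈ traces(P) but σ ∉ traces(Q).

LTS(P): 9 reachable states
  s0 = rec X. b.(b.b.a.X + c.a.X\{a,c}) | —b→ s1
  s1 = b.b.a.(rec X. b.(b.b.a.X + c.a.X\{a,c})) + c.a.(rec X. b.(b.b.a.X + c.a.X\{a,c}))\{a,c} | —b→ s2, —c→ s3
  s2 = b.a.(rec X. b.(b.b.a.X + c.a.X\{a,c})) | —b→ s4
  s3 = a.(rec X. b.(b.b.a.X + c.a.X\{a,c}))\{a,c} | —a→ s5
  s4 = a.(rec X. b.(b.b.a.X + c.a.X\{a,c})) | —a→ s0
  s5 = (rec X. b.(b.b.a.X + c.a.X\{a,c}))\{a,c} | —b→ s6
  s6 = (b.b.a.(rec X. b.(b.b.a.X + c.a.X\{a,c})) + c.a.(rec X. b.(b.b.a.X + c.a.X\{a,c}))\{a,c})\{a,c} | —b→ s7
  s7 = (b.a.(rec X. b.(b.b.a.X + c.a.X\{a,c})))\{a,c} | —b→ s8
  s8 = (a.(rec X. b.(b.b.a.X + c.a.X\{a,c})))\{a,c} | ·
LTS(Q): 6 reachable states
  t0 = rec X. a.(b.b.a.X + c.a.X\{a,c}) | —a→ t1
  t1 = b.b.a.(rec X. a.(b.b.a.X + c.a.X\{a,c})) + c.a.(rec X. a.(b.b.a.X + c.a.X\{a,c}))\{a,c} | —b→ t2, —c→ t3
  t2 = b.a.(rec X. a.(b.b.a.X + c.a.X\{a,c})) | —b→ t4
  t3 = a.(rec X. a.(b.b.a.X + c.a.X\{a,c}))\{a,c} | —a→ t5
  t4 = a.(rec X. a.(b.b.a.X + c.a.X\{a,c})) | —a→ t0
  t5 = (rec X. a.(b.b.a.X + c.a.X\{a,c}))\{a,c} | ·
Executing b from P (initial set {s0}):
  [1] b ⇒ {s1}
  ✓ P
Executing b from Q (initial set {t0}):
  [1] b ⇒ ∅  — Q cannot continue

b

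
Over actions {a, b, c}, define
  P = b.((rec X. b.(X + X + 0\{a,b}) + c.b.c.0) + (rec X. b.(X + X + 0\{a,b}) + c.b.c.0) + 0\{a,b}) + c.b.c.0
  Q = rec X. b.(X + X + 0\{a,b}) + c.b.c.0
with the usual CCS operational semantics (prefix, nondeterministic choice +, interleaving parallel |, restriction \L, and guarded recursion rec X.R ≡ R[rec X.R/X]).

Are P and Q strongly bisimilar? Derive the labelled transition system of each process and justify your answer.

P's transition system — 5 states:
  m0 = b.((rec X. b.(X + X + 0\{a,b}) + c.b.c.0) + (rec X. b.(X + X + 0\{a,b}) + c.b.c.0) + 0\{a,b}) + c.b.c.0 :: -b-> m1, -c-> m2
  m1 = (rec X. b.(X + X + 0\{a,b}) + c.b.c.0) + (rec X. b.(X + X + 0\{a,b}) + c.b.c.0) + 0\{a,b} :: -b-> m1, -c-> m2
  m2 = b.c.0 :: -b-> m3
  m3 = c.0 :: -c-> m4
  m4 = 0 :: ∅
Q's transition system — 5 states:
  n0 = rec X. b.(X + X + 0\{a,b}) + c.b.c.0 :: -b-> n1, -c-> n2
  n1 = (rec X. b.(X + X + 0\{a,b}) + c.b.c.0) + (rec X. b.(X + X + 0\{a,b}) + c.b.c.0) + 0\{a,b} :: -b-> n1, -c-> n2
  n2 = b.c.0 :: -b-> n3
  n3 = c.0 :: -c-> n4
  n4 = 0 :: ∅
Coarsest stable partition (strong bisimilarity classes):
  B0 = {m0, m1, n0, n1}
  B1 = {m2, n2}
  B2 = {m3, n3}
  B3 = {m4, n4}
m0 ∈ B0, n0 ∈ B0 → same block

bisimilar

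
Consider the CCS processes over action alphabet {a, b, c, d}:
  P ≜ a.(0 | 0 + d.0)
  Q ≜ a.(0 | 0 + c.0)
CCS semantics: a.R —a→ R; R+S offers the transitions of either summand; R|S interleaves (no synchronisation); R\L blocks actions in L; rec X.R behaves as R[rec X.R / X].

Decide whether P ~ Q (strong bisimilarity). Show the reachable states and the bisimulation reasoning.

Reachable graph of P (3 states):
  u0 = a.(0 | 0 + d.0) ⊢ --a--▸ u1
  u1 = 0 | 0 + d.0 ⊢ --d--▸ u2
  u2 = 0 ⊢ stopped
Reachable graph of Q (3 states):
  v0 = a.(0 | 0 + c.0) ⊢ --a--▸ v1
  v1 = 0 | 0 + c.0 ⊢ --c--▸ v2
  v2 = 0 ⊢ stopped
Bisimilarity quotient blocks:
  B0 = {u0}
  B1 = {u1}
  B2 = {u2, v2}
  B3 = {v0}
  B4 = {v1}
u0 ∈ B0, v0 ∈ B3 → different blocks

P ≁ Q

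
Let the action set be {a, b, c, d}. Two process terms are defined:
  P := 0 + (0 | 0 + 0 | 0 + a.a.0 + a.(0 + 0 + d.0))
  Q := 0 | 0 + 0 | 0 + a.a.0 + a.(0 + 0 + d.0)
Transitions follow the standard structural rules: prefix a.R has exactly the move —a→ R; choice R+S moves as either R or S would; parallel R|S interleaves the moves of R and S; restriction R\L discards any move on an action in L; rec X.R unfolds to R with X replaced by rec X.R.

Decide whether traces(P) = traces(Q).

P's transition system — 4 states:
  m0 = 0 + (0 | 0 + 0 | 0 + a.a.0 + a.(0 + 0 + d.0)) :: -a-> m1, -a-> m2
  m1 = 0 + 0 + d.0 :: -d-> m3
  m2 = a.0 :: -a-> m3
  m3 = 0 :: deadlocked
Q's transition system — 4 states:
  n0 = 0 | 0 + 0 | 0 + a.a.0 + a.(0 + 0 + d.0) :: -a-> n1, -a-> n2
  n1 = 0 + 0 + d.0 :: -d-> n3
  n2 = a.0 :: -a-> n3
  n3 = 0 :: deadlocked
Partition-refinement fixed point:
  B0 = {m0, n0}
  B1 = {m1, n1}
  B2 = {m3, n3}
  B3 = {m2, n2}
m0 ∈ B0, n0 ∈ B0 → same block
Bisimilar ⇒ trace-equivalent.

YES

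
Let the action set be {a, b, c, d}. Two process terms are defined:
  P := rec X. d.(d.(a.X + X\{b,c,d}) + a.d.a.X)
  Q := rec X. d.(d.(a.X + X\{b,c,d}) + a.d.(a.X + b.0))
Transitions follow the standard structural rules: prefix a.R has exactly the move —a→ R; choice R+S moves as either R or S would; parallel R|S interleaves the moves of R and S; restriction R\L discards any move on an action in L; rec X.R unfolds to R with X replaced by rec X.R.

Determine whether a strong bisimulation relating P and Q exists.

Reachable graph of P (5 states):
  s0 = rec X. d.(d.(a.X + X\{b,c,d}) + a.d.a.X) | -d-> s1
  s1 = d.(a.(rec X. d.(d.(a.X + X\{b,c,d}) + a.d.a.X)) + (rec X. d.(d.(a.X + X\{b,c,d}) + a.d.a.X))\{b,c,d}) + a.d.a.(rec X. d.(d.(a.X + X\{b,c,d}) + a.d.a.X)) | -a-> s2, -d-> s3
  s2 = d.a.(rec X. d.(d.(a.X + X\{b,c,d}) + a.d.a.X)) | -d-> s4
  s3 = a.(rec X. d.(d.(a.X + X\{b,c,d}) + a.d.a.X)) + (rec X. d.(d.(a.X + X\{b,c,d}) + a.d.a.X))\{b,c,d} | -a-> s0
  s4 = a.(rec X. d.(d.(a.X + X\{b,c,d}) + a.d.a.X)) | -a-> s0
Reachable graph of Q (6 states):
  t0 = rec X. d.(d.(a.X + X\{b,c,d}) + a.d.(a.X + b.0)) | -d-> t1
  t1 = d.(a.(rec X. d.(d.(a.X + X\{b,c,d}) + a.d.(a.X + b.0))) + (rec X. d.(d.(a.X + X\{b,c,d}) + a.d.(a.X + b.0)))\{b,c,d}) + a.d.(a.(rec X. d.(d.(a.X + X\{b,c,d}) + a.d.(a.X + b.0))) + b.0) | -a-> t2, -d-> t3
  t2 = d.(a.(rec X. d.(d.(a.X + X\{b,c,d}) + a.d.(a.X + b.0))) + b.0) | -d-> t4
  t3 = a.(rec X. d.(d.(a.X + X\{b,c,d}) + a.d.(a.X + b.0))) + (rec X. d.(d.(a.X + X\{b,c,d}) + a.d.(a.X + b.0)))\{b,c,d} | -a-> t0
  t4 = a.(rec X. d.(d.(a.X + X\{b,c,d}) + a.d.(a.X + b.0))) + b.0 | -a-> t0, -b-> t5
  t5 = 0 | ∅
Coarsest stable partition (strong bisimilarity classes):
  B0 = {s0}
  B1 = {s1}
  B2 = {s3, s4}
  B3 = {s2}
  B4 = {t0}
  B5 = {t1}
  B6 = {t2}
  B7 = {t4}
  B8 = {t5}
  B9 = {t3}
s0 ∈ B0, t0 ∈ B4 → different blocks

NO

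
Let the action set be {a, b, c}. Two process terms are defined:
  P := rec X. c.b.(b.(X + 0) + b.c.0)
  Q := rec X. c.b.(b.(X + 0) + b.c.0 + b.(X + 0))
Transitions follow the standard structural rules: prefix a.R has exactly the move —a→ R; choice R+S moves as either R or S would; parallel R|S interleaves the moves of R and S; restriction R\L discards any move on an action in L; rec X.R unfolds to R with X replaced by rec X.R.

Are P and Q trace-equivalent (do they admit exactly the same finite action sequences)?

trace-equivalent

Reachable graph of P (6 states):
  p0 = rec X. c.b.(b.(X + 0) + b.c.0) ⊢ -c-> p1
  p1 = b.(b.((rec X. c.b.(b.(X + 0) + b.c.0)) + 0) + b.c.0) ⊢ -b-> p2
  p2 = b.((rec X. c.b.(b.(X + 0) + b.c.0)) + 0) + b.c.0 ⊢ -b-> p3, -b-> p4
  p3 = (rec X. c.b.(b.(X + 0) + b.c.0)) + 0 ⊢ -c-> p1
  p4 = c.0 ⊢ -c-> p5
  p5 = 0 ⊢ ·
Reachable graph of Q (6 states):
  q0 = rec X. c.b.(b.(X + 0) + b.c.0 + b.(X + 0)) ⊢ -c-> q1
  q1 = b.(b.((rec X. c.b.(b.(X + 0) + b.c.0 + b.(X + 0))) + 0) + b.c.0 + b.((rec X. c.b.(b.(X + 0) + b.c.0 + b.(X + 0))) + 0)) ⊢ -b-> q2
  q2 = b.((rec X. c.b.(b.(X + 0) + b.c.0 + b.(X + 0))) + 0) + b.c.0 + b.((rec X. c.b.(b.(X + 0) + b.c.0 + b.(X + 0))) + 0) ⊢ -b-> q3, -b-> q4
  q3 = (rec X. c.b.(b.(X + 0) + b.c.0 + b.(X + 0))) + 0 ⊢ -c-> q1
  q4 = c.0 ⊢ -c-> q5
  q5 = 0 ⊢ ·
Bisimilarity quotient blocks:
  B0 = {p0, p3, q0, q3}
  B1 = {p1, q1}
  B2 = {p2, q2}
  B3 = {p4, q4}
  B4 = {p5, q5}
p0 ∈ B0, q0 ∈ B0 → same block
Bisimilar ⇒ trace-equivalent.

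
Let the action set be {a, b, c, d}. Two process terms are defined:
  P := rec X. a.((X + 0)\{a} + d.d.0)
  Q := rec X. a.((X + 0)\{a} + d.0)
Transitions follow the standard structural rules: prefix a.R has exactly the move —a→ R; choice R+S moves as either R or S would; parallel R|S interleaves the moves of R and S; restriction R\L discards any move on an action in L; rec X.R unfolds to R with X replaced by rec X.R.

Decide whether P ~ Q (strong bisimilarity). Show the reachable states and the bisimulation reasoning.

not bisimilar

LTS(P): 4 reachable states
  s0 = rec X. a.((X + 0)\{a} + d.d.0) has moves ··a··> s1
  s1 = ((rec X. a.((X + 0)\{a} + d.d.0)) + 0)\{a} + d.d.0 has moves ··d··> s2
  s2 = d.0 has moves ··d··> s3
  s3 = 0 has moves deadlocked
LTS(Q): 3 reachable states
  t0 = rec X. a.((X + 0)\{a} + d.0) has moves ··a··> t1
  t1 = ((rec X. a.((X + 0)\{a} + d.0)) + 0)\{a} + d.0 has moves ··d··> t2
  t2 = 0 has moves deadlocked
Bisimilarity quotient blocks:
  B0 = {s0}
  B1 = {s1}
  B2 = {s2, t1}
  B3 = {s3, t2}
  B4 = {t0}
s0 ∈ B0, t0 ∈ B4 → different blocks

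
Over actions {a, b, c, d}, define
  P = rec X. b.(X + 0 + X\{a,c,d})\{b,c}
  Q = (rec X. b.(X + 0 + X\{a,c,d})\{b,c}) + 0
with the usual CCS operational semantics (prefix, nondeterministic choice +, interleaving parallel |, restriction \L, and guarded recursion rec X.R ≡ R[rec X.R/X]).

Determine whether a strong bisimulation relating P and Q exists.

Reachable graph of P (2 states):
  m0 = rec X. b.(X + 0 + X\{a,c,d})\{b,c} | --b--▸ m1
  m1 = ((rec X. b.(X + 0 + X\{a,c,d})\{b,c}) + 0 + (rec X. b.(X + 0 + X\{a,c,d})\{b,c})\{a,c,d})\{b,c} | ∅
Reachable graph of Q (2 states):
  n0 = (rec X. b.(X + 0 + X\{a,c,d})\{b,c}) + 0 | --b--▸ n1
  n1 = ((rec X. b.(X + 0 + X\{a,c,d})\{b,c}) + 0 + (rec X. b.(X + 0 + X\{a,c,d})\{b,c})\{a,c,d})\{b,c} | ∅
Coarsest stable partition (strong bisimilarity classes):
  B0 = {m0, n0}
  B1 = {m1, n1}
m0 ∈ B0, n0 ∈ B0 → same block

bisimilar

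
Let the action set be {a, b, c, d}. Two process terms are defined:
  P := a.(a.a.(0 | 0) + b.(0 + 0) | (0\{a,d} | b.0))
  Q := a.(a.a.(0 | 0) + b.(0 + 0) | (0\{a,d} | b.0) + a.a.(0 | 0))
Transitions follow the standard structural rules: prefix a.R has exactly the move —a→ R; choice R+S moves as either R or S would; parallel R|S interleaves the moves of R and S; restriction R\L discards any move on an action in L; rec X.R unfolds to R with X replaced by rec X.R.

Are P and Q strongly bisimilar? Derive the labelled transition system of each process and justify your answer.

P ~ Q

P's transition system — 7 states:
  m0 = a.(a.a.(0 | 0) + b.(0 + 0) | (0\{a,d} | b.0)) → ··a··> m1
  m1 = a.a.(0 | 0) + b.(0 + 0) | (0\{a,d} | b.0) → ··a··> m2, ··b··> m3, ··b··> m4
  m2 = a.(0 | 0) → ··a··> m5
  m3 = (0 + 0) | (0\{a,d} | b.0) → ··b··> m6
  m4 = b.(0 + 0) | (0\{a,d} | 0) → ··b··> m6
  m5 = 0 | 0 → ∅
  m6 = (0 + 0) | (0\{a,d} | 0) → ∅
Q's transition system — 7 states:
  n0 = a.(a.a.(0 | 0) + b.(0 + 0) | (0\{a,d} | b.0) + a.a.(0 | 0)) → ··a··> n1
  n1 = a.a.(0 | 0) + b.(0 + 0) | (0\{a,d} | b.0) + a.a.(0 | 0) → ··a··> n2, ··b··> n3, ··b··> n4
  n2 = a.(0 | 0) → ··a··> n5
  n3 = (0 + 0) | (0\{a,d} | b.0) → ··b··> n6
  n4 = b.(0 + 0) | (0\{a,d} | 0) → ··b··> n6
  n5 = 0 | 0 → ∅
  n6 = (0 + 0) | (0\{a,d} | 0) → ∅
Bisimilarity quotient blocks:
  B0 = {m0, n0}
  B1 = {m1, n1}
  B2 = {m2, n2}
  B3 = {m5, m6, n5, n6}
  B4 = {m3, m4, n3, n4}
m0 ∈ B0, n0 ∈ B0 → same block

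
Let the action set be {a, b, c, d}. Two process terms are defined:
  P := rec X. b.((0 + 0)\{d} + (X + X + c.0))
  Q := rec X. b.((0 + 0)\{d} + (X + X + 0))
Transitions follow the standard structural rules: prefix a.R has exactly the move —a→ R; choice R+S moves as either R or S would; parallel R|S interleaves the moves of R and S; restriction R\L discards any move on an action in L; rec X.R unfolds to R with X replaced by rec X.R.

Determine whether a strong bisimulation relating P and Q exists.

Reachable graph of P (3 states):
  m0 = rec X. b.((0 + 0)\{d} + (X + X + c.0)) | —b→ m1
  m1 = (0 + 0)\{d} + ((rec X. b.((0 + 0)\{d} + (X + X + c.0))) + (rec X. b.((0 + 0)\{d} + (X + X + c.0))) + c.0) | —b→ m1, —c→ m2
  m2 = 0 | stopped
Reachable graph of Q (2 states):
  n0 = rec X. b.((0 + 0)\{d} + (X + X + 0)) | —b→ n1
  n1 = (0 + 0)\{d} + ((rec X. b.((0 + 0)\{d} + (X + X + 0))) + (rec X. b.((0 + 0)\{d} + (X + X + 0))) + 0) | —b→ n1
Coarsest stable partition (strong bisimilarity classes):
  B0 = {m0}
  B1 = {m1}
  B2 = {m2}
  B3 = {n0, n1}
m0 ∈ B0, n0 ∈ B3 → different blocks

not bisimilar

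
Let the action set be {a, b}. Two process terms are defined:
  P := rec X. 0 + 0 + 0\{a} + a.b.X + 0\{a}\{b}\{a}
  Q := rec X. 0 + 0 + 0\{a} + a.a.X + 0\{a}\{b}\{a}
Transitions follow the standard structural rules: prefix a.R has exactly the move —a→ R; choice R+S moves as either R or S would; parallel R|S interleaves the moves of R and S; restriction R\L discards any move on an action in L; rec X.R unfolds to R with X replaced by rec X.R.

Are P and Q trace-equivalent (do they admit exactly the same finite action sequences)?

LTS(P): 2 reachable states
  s0 = rec X. 0 + 0 + 0\{a} + a.b.X + 0\{a}\{b}\{a} has moves -a-> s1
  s1 = b.(rec X. 0 + 0 + 0\{a} + a.b.X + 0\{a}\{b}\{a}) has moves -b-> s0
LTS(Q): 2 reachable states
  t0 = rec X. 0 + 0 + 0\{a} + a.a.X + 0\{a}\{b}\{a} has moves -a-> t1
  t1 = a.(rec X. 0 + 0 + 0\{a} + a.a.X + 0\{a}\{b}\{a}) has moves -a-> t0
Trace ⟨ab⟩ through P, begin at {s0}:
  after a @ step 1: {s1}
  after b @ step 2: {s0}
  — P admits the full trace.
Trace ⟨ab⟩ through Q, begin at {t0}:
  after a @ step 1: {t1}
  after b @ step 2: ∅ (Q stuck)

trace-distinct — witness ⟨ab⟩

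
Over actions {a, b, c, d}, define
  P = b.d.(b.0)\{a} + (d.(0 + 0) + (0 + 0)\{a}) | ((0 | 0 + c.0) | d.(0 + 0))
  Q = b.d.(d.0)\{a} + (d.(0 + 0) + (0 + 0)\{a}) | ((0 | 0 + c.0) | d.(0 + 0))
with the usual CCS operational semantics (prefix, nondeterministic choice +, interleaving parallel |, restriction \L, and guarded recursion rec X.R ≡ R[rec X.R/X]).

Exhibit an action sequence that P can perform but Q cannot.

bdb

Reachable graph of P (11 states):
  s0 = b.d.(b.0)\{a} + (d.(0 + 0) + (0 + 0)\{a}) | ((0 | 0 + c.0) | d.(0 + 0)) | —b→ s1, —c→ s2, —d→ s3, —d→ s4
  s1 = d.(b.0)\{a} | —d→ s5
  s2 = (d.(0 + 0) + (0 + 0)\{a}) | (0 | d.(0 + 0)) | —d→ s6, —d→ s7
  s3 = (0 + 0) | ((0 | 0 + c.0) | d.(0 + 0)) | —c→ s6, —d→ s8
  s4 = (d.(0 + 0) + (0 + 0)\{a}) | ((0 | 0 + c.0) | (0 + 0)) | —c→ s7, —d→ s8
  s5 = (b.0)\{a} | —b→ s9
  s6 = (0 + 0) | (0 | d.(0 + 0)) | —d→ s10
  s7 = (d.(0 + 0) + (0 + 0)\{a}) | (0 | (0 + 0)) | —d→ s10
  s8 = (0 + 0) | ((0 | 0 + c.0) | (0 + 0)) | —c→ s10
  s9 = 0\{a} | ·
  s10 = (0 + 0) | (0 | (0 + 0)) | ·
Reachable graph of Q (11 states):
  t0 = b.d.(d.0)\{a} + (d.(0 + 0) + (0 + 0)\{a}) | ((0 | 0 + c.0) | d.(0 + 0)) | —b→ t1, —c→ t2, —d→ t3, —d→ t4
  t1 = d.(d.0)\{a} | —d→ t5
  t2 = (d.(0 + 0) + (0 + 0)\{a}) | (0 | d.(0 + 0)) | —d→ t6, —d→ t7
  t3 = (0 + 0) | ((0 | 0 + c.0) | d.(0 + 0)) | —c→ t6, —d→ t8
  t4 = (d.(0 + 0) + (0 + 0)\{a}) | ((0 | 0 + c.0) | (0 + 0)) | —c→ t7, —d→ t8
  t5 = (d.0)\{a} | —d→ t9
  t6 = (0 + 0) | (0 | d.(0 + 0)) | —d→ t10
  t7 = (d.(0 + 0) + (0 + 0)\{a}) | (0 | (0 + 0)) | —d→ t10
  t8 = (0 + 0) | ((0 | 0 + c.0) | (0 + 0)) | —c→ t10
  t9 = 0\{a} | ·
  t10 = (0 + 0) | (0 | (0 + 0)) | ·
Executing bdb from P (initial set {s0}):
  after b @ step 1: {s1}
  after d @ step 2: {s5}
  after b @ step 3: {s9}
  — P admits the full trace.
Executing bdb from Q (initial set {t0}):
  after b @ step 1: {t1}
  after d @ step 2: {t5}
  after b @ step 3: ∅  — Q cannot continue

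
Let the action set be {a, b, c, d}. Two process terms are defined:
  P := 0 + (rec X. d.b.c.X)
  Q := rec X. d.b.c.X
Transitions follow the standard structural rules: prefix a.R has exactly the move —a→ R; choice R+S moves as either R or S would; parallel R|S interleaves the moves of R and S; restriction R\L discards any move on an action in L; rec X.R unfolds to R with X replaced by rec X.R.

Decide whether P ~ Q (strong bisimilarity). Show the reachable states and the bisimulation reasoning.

P ~ Q

Reachable graph of P (4 states):
  p0 = 0 + (rec X. d.b.c.X) :: —d→ p1
  p1 = b.c.(rec X. d.b.c.X) :: —b→ p2
  p2 = c.(rec X. d.b.c.X) :: —c→ p3
  p3 = rec X. d.b.c.X :: —d→ p1
Reachable graph of Q (3 states):
  q0 = rec X. d.b.c.X :: —d→ q1
  q1 = b.c.(rec X. d.b.c.X) :: —b→ q2
  q2 = c.(rec X. d.b.c.X) :: —c→ q0
Partition-refinement fixed point:
  B0 = {p0, p3, q0}
  B1 = {p1, q1}
  B2 = {p2, q2}
p0 ∈ B0, q0 ∈ B0 → same block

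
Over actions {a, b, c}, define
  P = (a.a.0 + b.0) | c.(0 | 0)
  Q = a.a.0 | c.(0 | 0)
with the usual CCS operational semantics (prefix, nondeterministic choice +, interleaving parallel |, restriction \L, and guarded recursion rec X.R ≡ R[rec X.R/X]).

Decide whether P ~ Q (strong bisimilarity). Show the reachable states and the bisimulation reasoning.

LTS(P): 6 reachable states
  u0 = (a.a.0 + b.0) | c.(0 | 0) :: -a-> u1, -b-> u2, -c-> u3
  u1 = a.0 | c.(0 | 0) :: -a-> u2, -c-> u4
  u2 = 0 | c.(0 | 0) :: -c-> u5
  u3 = (a.a.0 + b.0) | (0 | 0) :: -a-> u4, -b-> u5
  u4 = a.0 | (0 | 0) :: -a-> u5
  u5 = 0 | (0 | 0) :: ·
LTS(Q): 6 reachable states
  v0 = a.a.0 | c.(0 | 0) :: -a-> v1, -c-> v2
  v1 = a.0 | c.(0 | 0) :: -a-> v3, -c-> v4
  v2 = a.a.0 | (0 | 0) :: -a-> v4
  v3 = 0 | c.(0 | 0) :: -c-> v5
  v4 = a.0 | (0 | 0) :: -a-> v5
  v5 = 0 | (0 | 0) :: ·
Coarsest stable partition (strong bisimilarity classes):
  B0 = {u0}
  B1 = {u2, v3}
  B2 = {u5, v5}
  B3 = {u3}
  B4 = {u4, v4}
  B5 = {u1, v1}
  B6 = {v0}
  B7 = {v2}
u0 ∈ B0, v0 ∈ B6 → different blocks

P ≁ Q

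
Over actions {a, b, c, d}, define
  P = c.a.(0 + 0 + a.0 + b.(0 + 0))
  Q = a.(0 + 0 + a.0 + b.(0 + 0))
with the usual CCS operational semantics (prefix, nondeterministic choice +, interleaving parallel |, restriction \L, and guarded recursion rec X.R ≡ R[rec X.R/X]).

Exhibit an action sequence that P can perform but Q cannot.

LTS(P): 5 reachable states
  m0 = c.a.(0 + 0 + a.0 + b.(0 + 0)) has moves --c--▸ m1
  m1 = a.(0 + 0 + a.0 + b.(0 + 0)) has moves --a--▸ m2
  m2 = 0 + 0 + a.0 + b.(0 + 0) has moves --a--▸ m3, --b--▸ m4
  m3 = 0 has moves ∅
  m4 = 0 + 0 has moves ∅
LTS(Q): 4 reachable states
  n0 = a.(0 + 0 + a.0 + b.(0 + 0)) has moves --a--▸ n1
  n1 = 0 + 0 + a.0 + b.(0 + 0) has moves --a--▸ n2, --b--▸ n3
  n2 = 0 has moves ∅
  n3 = 0 + 0 has moves ∅
Trace ⟨c⟩ through P, begin at {m0}:
  [1] c ⇒ {m1}
  — P admits the full trace.
Trace ⟨c⟩ through Q, begin at {n0}:
  [1] c ⇒ ∅ (Q stuck)

c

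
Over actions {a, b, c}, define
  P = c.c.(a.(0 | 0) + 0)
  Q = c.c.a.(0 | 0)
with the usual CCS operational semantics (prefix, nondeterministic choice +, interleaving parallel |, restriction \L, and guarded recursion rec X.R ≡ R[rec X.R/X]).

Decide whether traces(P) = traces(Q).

YES

Reachable graph of P (4 states):
  p0 = c.c.(a.(0 | 0) + 0) has moves -c-> p1
  p1 = c.(a.(0 | 0) + 0) has moves -c-> p2
  p2 = a.(0 | 0) + 0 has moves -a-> p3
  p3 = 0 | 0 has moves (no moves)
Reachable graph of Q (4 states):
  q0 = c.c.a.(0 | 0) has moves -c-> q1
  q1 = c.a.(0 | 0) has moves -c-> q2
  q2 = a.(0 | 0) has moves -a-> q3
  q3 = 0 | 0 has moves (no moves)
Bisimilarity quotient blocks:
  B0 = {p0, q0}
  B1 = {p1, q1}
  B2 = {p2, q2}
  B3 = {p3, q3}
p0 ∈ B0, q0 ∈ B0 → same block
Bisimilar ⇒ trace-equivalent.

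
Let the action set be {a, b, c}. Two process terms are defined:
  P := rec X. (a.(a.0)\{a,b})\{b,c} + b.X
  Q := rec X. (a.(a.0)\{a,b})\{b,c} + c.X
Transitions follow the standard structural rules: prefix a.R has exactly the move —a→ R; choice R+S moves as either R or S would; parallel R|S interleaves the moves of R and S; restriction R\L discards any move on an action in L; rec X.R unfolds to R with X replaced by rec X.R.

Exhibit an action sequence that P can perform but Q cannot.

Reachable graph of P (2 states):
  m0 = rec X. (a.(a.0)\{a,b})\{b,c} + b.X ⊢ -a-> m1, -b-> m0
  m1 = (a.0)\{a,b}\{b,c} ⊢ ∅
Reachable graph of Q (2 states):
  n0 = rec X. (a.(a.0)\{a,b})\{b,c} + c.X ⊢ -a-> n1, -c-> n0
  n1 = (a.0)\{a,b}\{b,c} ⊢ ∅
Trace ⟨b⟩ through P, begin at {m0}:
  step 1 (b): {m0}
  P completes σ.
Trace ⟨b⟩ through Q, begin at {n0}:
  step 1 (b): ∅  — Q cannot continue

b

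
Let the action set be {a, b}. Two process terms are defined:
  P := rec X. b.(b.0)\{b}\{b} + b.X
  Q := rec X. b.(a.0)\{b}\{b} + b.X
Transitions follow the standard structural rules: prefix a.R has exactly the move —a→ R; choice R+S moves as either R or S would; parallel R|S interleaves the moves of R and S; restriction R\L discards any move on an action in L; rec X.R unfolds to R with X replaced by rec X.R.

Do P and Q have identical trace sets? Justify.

trace-distinct — witness ⟨ba⟩

LTS(P): 2 reachable states
  u0 = rec X. b.(b.0)\{b}\{b} + b.X :: —b→ u0, —b→ u1
  u1 = (b.0)\{b}\{b} :: ·
LTS(Q): 3 reachable states
  v0 = rec X. b.(a.0)\{b}\{b} + b.X :: —b→ v0, —b→ v1
  v1 = (a.0)\{b}\{b} :: —a→ v2
  v2 = 0\{b}\{b} :: ·
Executing ba from Q (initial set {v0}):
  step 1 (b): {v0, v1}
  step 2 (a): {v2}
  ✓ Q
Executing ba from P (initial set {u0}):
  step 1 (b): {u0, u1}
  step 2 (a): ∅ (P stuck)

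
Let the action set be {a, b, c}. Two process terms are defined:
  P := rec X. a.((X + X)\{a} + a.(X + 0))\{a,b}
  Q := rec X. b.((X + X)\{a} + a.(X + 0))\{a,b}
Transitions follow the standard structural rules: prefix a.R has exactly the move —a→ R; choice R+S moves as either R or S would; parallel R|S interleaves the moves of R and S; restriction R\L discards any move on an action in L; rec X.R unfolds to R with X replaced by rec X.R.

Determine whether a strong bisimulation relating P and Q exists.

P's transition system — 2 states:
  s0 = rec X. a.((X + X)\{a} + a.(X + 0))\{a,b} ⊢ ··a··> s1
  s1 = (((rec X. a.((X + X)\{a} + a.(X + 0))\{a,b}) + (rec X. a.((X + X)\{a} + a.(X + 0))\{a,b}))\{a} + a.((rec X. a.((X + X)\{a} + a.(X + 0))\{a,b}) + 0))\{a,b} ⊢ ·
Q's transition system — 2 states:
  t0 = rec X. b.((X + X)\{a} + a.(X + 0))\{a,b} ⊢ ··b··> t1
  t1 = (((rec X. b.((X + X)\{a} + a.(X + 0))\{a,b}) + (rec X. b.((X + X)\{a} + a.(X + 0))\{a,b}))\{a} + a.((rec X. b.((X + X)\{a} + a.(X + 0))\{a,b}) + 0))\{a,b} ⊢ ·
Bisimilarity quotient blocks:
  B0 = {s0}
  B1 = {s1, t1}
  B2 = {t0}
s0 ∈ B0, t0 ∈ B2 → different blocks

NO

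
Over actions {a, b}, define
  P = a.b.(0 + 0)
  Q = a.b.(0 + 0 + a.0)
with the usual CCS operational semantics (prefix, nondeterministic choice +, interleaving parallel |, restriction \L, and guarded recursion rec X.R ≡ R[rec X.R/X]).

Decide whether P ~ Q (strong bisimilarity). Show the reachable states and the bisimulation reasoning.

not bisimilar

Reachable graph of P (3 states):
  m0 = a.b.(0 + 0) :: --a--▸ m1
  m1 = b.(0 + 0) :: --b--▸ m2
  m2 = 0 + 0 :: (no moves)
Reachable graph of Q (4 states):
  n0 = a.b.(0 + 0 + a.0) :: --a--▸ n1
  n1 = b.(0 + 0 + a.0) :: --b--▸ n2
  n2 = 0 + 0 + a.0 :: --a--▸ n3
  n3 = 0 :: (no moves)
Partition-refinement fixed point:
  B0 = {m0}
  B1 = {m1}
  B2 = {m2, n3}
  B3 = {n0}
  B4 = {n1}
  B5 = {n2}
m0 ∈ B0, n0 ∈ B3 → different blocks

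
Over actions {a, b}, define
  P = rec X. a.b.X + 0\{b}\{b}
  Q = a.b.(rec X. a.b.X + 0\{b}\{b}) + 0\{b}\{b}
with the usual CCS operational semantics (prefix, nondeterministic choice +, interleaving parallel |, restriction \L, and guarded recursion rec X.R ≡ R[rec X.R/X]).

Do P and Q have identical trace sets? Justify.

YES

Reachable graph of P (2 states):
  s0 = rec X. a.b.X + 0\{b}\{b} → -a-> s1
  s1 = b.(rec X. a.b.X + 0\{b}\{b}) → -b-> s0
Reachable graph of Q (3 states):
  t0 = a.b.(rec X. a.b.X + 0\{b}\{b}) + 0\{b}\{b} → -a-> t1
  t1 = b.(rec X. a.b.X + 0\{b}\{b}) → -b-> t2
  t2 = rec X. a.b.X + 0\{b}\{b} → -a-> t1
Bisimilarity quotient blocks:
  B0 = {s0, t0, t2}
  B1 = {s1, t1}
s0 ∈ B0, t0 ∈ B0 → same block
Bisimilar ⇒ trace-equivalent.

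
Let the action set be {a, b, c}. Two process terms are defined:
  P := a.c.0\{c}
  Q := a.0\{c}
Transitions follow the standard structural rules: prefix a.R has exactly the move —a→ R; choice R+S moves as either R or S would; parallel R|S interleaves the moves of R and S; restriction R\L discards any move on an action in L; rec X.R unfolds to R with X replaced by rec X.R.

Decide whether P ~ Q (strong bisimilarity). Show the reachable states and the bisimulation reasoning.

LTS(P): 3 reachable states
  p0 = a.c.0\{c} | ··a··> p1
  p1 = c.0\{c} | ··c··> p2
  p2 = 0\{c} | stopped
LTS(Q): 2 reachable states
  q0 = a.0\{c} | ··a··> q1
  q1 = 0\{c} | stopped
Partition-refinement fixed point:
  B0 = {p0}
  B1 = {p1}
  B2 = {p2, q1}
  B3 = {q0}
p0 ∈ B0, q0 ∈ B3 → different blocks

not bisimilar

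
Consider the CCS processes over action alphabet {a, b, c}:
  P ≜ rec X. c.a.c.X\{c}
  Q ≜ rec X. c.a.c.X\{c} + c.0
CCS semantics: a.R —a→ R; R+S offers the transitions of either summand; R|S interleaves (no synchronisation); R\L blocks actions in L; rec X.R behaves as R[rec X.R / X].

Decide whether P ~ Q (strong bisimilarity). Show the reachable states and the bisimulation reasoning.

LTS(P): 4 reachable states
  p0 = rec X. c.a.c.X\{c} | =c=> p1
  p1 = a.c.(rec X. c.a.c.X\{c})\{c} | =a=> p2
  p2 = c.(rec X. c.a.c.X\{c})\{c} | =c=> p3
  p3 = (rec X. c.a.c.X\{c})\{c} | deadlocked
LTS(Q): 5 reachable states
  q0 = rec X. c.a.c.X\{c} + c.0 | =c=> q1, =c=> q2
  q1 = 0 | deadlocked
  q2 = a.c.(rec X. c.a.c.X\{c} + c.0)\{c} | =a=> q3
  q3 = c.(rec X. c.a.c.X\{c} + c.0)\{c} | =c=> q4
  q4 = (rec X. c.a.c.X\{c} + c.0)\{c} | deadlocked
Bisimilarity quotient blocks:
  B0 = {p0}
  B1 = {p1, q2}
  B2 = {p2, q3}
  B3 = {p3, q1, q4}
  B4 = {q0}
p0 ∈ B0, q0 ∈ B4 → different blocks

not bisimilar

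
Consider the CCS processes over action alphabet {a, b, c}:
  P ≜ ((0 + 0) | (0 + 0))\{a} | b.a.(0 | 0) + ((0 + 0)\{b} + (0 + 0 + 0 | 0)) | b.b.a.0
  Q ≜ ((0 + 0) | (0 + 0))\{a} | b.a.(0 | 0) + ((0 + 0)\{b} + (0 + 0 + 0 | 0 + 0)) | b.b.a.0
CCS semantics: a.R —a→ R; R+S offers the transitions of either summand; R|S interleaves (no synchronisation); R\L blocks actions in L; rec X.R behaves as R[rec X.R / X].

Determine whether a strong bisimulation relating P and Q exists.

P ~ Q

LTS(P): 6 reachable states
  p0 = ((0 + 0) | (0 + 0))\{a} | b.a.(0 | 0) + ((0 + 0)\{b} + (0 + 0 + 0 | 0)) | b.b.a.0 ⊢ =b=> p1, =b=> p2
  p1 = ((0 + 0) | (0 + 0))\{a} | a.(0 | 0) ⊢ =a=> p3
  p2 = ((0 + 0)\{b} + (0 + 0 + 0 | 0)) | b.a.0 ⊢ =b=> p4
  p3 = ((0 + 0) | (0 + 0))\{a} | (0 | 0) ⊢ ∅
  p4 = ((0 + 0)\{b} + (0 + 0 + 0 | 0)) | a.0 ⊢ =a=> p5
  p5 = ((0 + 0)\{b} + (0 + 0 + 0 | 0)) | 0 ⊢ ∅
LTS(Q): 6 reachable states
  q0 = ((0 + 0) | (0 + 0))\{a} | b.a.(0 | 0) + ((0 + 0)\{b} + (0 + 0 + 0 | 0 + 0)) | b.b.a.0 ⊢ =b=> q1, =b=> q2
  q1 = ((0 + 0) | (0 + 0))\{a} | a.(0 | 0) ⊢ =a=> q3
  q2 = ((0 + 0)\{b} + (0 + 0 + 0 | 0 + 0)) | b.a.0 ⊢ =b=> q4
  q3 = ((0 + 0) | (0 + 0))\{a} | (0 | 0) ⊢ ∅
  q4 = ((0 + 0)\{b} + (0 + 0 + 0 | 0 + 0)) | a.0 ⊢ =a=> q5
  q5 = ((0 + 0)\{b} + (0 + 0 + 0 | 0 + 0)) | 0 ⊢ ∅
Coarsest stable partition (strong bisimilarity classes):
  B0 = {p0, q0}
  B1 = {p2, q2}
  B2 = {p1, p4, q1, q4}
  B3 = {p3, p5, q3, q5}
p0 ∈ B0, q0 ∈ B0 → same block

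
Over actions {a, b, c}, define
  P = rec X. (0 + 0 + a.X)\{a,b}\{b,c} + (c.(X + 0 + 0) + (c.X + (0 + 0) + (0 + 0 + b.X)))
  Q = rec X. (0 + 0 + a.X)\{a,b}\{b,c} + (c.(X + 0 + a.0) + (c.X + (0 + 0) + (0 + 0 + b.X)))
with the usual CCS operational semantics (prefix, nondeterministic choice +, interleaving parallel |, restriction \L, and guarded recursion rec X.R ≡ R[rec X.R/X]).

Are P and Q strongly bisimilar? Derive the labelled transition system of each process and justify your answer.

NO

LTS(P): 2 reachable states
  p0 = rec X. (0 + 0 + a.X)\{a,b}\{b,c} + (c.(X + 0 + 0) + (c.X + (0 + 0) + (0 + 0 + b.X))) → --b--▸ p0, --c--▸ p0, --c--▸ p1
  p1 = (rec X. (0 + 0 + a.X)\{a,b}\{b,c} + (c.(X + 0 + 0) + (c.X + (0 + 0) + (0 + 0 + b.X)))) + 0 + 0 → --b--▸ p0, --c--▸ p0, --c--▸ p1
LTS(Q): 3 reachable states
  q0 = rec X. (0 + 0 + a.X)\{a,b}\{b,c} + (c.(X + 0 + a.0) + (c.X + (0 + 0) + (0 + 0 + b.X))) → --b--▸ q0, --c--▸ q0, --c--▸ q1
  q1 = (rec X. (0 + 0 + a.X)\{a,b}\{b,c} + (c.(X + 0 + a.0) + (c.X + (0 + 0) + (0 + 0 + b.X)))) + 0 + a.0 → --a--▸ q2, --b--▸ q0, --c--▸ q0, --c--▸ q1
  q2 = 0 → deadlocked
Coarsest stable partition (strong bisimilarity classes):
  B0 = {p0, p1}
  B1 = {q0}
  B2 = {q1}
  B3 = {q2}
p0 ∈ B0, q0 ∈ B1 → different blocks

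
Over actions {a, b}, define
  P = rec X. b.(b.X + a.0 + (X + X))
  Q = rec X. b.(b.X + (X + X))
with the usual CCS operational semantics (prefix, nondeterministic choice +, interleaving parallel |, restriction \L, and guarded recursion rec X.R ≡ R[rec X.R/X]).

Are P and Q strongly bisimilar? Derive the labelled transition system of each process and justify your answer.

P's transition system — 3 states:
  u0 = rec X. b.(b.X + a.0 + (X + X)) :: —b→ u1
  u1 = b.(rec X. b.(b.X + a.0 + (X + X))) + a.0 + ((rec X. b.(b.X + a.0 + (X + X))) + (rec X. b.(b.X + a.0 + (X + X)))) :: —a→ u2, —b→ u0, —b→ u1
  u2 = 0 :: ∅
Q's transition system — 2 states:
  v0 = rec X. b.(b.X + (X + X)) :: —b→ v1
  v1 = b.(rec X. b.(b.X + (X + X))) + ((rec X. b.(b.X + (X + X))) + (rec X. b.(b.X + (X + X)))) :: —b→ v0, —b→ v1
Partition-refinement fixed point:
  B0 = {u0}
  B1 = {u1}
  B2 = {u2}
  B3 = {v0, v1}
u0 ∈ B0, v0 ∈ B3 → different blocks

P ≁ Q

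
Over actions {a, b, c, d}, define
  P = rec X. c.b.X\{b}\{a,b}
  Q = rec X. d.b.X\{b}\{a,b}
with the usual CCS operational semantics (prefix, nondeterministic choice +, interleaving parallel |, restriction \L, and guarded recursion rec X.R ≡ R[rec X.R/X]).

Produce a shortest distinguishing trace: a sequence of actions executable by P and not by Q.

c

LTS(P): 4 reachable states
  m0 = rec X. c.b.X\{b}\{a,b} → =c=> m1
  m1 = b.(rec X. c.b.X\{b}\{a,b})\{b}\{a,b} → =b=> m2
  m2 = (rec X. c.b.X\{b}\{a,b})\{b}\{a,b} → =c=> m3
  m3 = (b.(rec X. c.b.X\{b}\{a,b})\{b}\{a,b})\{b}\{a,b} → (no moves)
LTS(Q): 4 reachable states
  n0 = rec X. d.b.X\{b}\{a,b} → =d=> n1
  n1 = b.(rec X. d.b.X\{b}\{a,b})\{b}\{a,b} → =b=> n2
  n2 = (rec X. d.b.X\{b}\{a,b})\{b}\{a,b} → =d=> n3
  n3 = (b.(rec X. d.b.X\{b}\{a,b})\{b}\{a,b})\{b}\{a,b} → (no moves)
Executing c from P (initial set {m0}):
  after c @ step 1: {m1}
  P completes σ.
Executing c from Q (initial set {n0}):
  after c @ step 1: no successor for Q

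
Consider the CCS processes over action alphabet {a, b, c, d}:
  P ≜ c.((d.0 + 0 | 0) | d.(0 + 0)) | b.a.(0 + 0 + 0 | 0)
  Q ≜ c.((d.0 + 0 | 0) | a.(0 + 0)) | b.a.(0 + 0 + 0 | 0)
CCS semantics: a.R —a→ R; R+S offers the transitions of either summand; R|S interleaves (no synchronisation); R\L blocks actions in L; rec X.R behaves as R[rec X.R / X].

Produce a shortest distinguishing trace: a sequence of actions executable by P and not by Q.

LTS(P): 15 reachable states
  u0 = c.((d.0 + 0 | 0) | d.(0 + 0)) | b.a.(0 + 0 + 0 | 0) | -b-> u1, -c-> u2
  u1 = c.((d.0 + 0 | 0) | d.(0 + 0)) | a.(0 + 0 + 0 | 0) | -a-> u3, -c-> u4
  u2 = (d.0 + 0 | 0) | d.(0 + 0) | b.a.(0 + 0 + 0 | 0) | -b-> u4, -d-> u5, -d-> u6
  u3 = c.((d.0 + 0 | 0) | d.(0 + 0)) | (0 + 0 + 0 | 0) | -c-> u7
  u4 = (d.0 + 0 | 0) | d.(0 + 0) | a.(0 + 0 + 0 | 0) | -a-> u7, -d-> u8, -d-> u9
  u5 = (d.0 + 0 | 0) | (0 + 0) | b.a.(0 + 0 + 0 | 0) | -b-> u8, -d-> u10
  u6 = 0 | d.(0 + 0) | b.a.(0 + 0 + 0 | 0) | -b-> u9, -d-> u10
  u7 = (d.0 + 0 | 0) | d.(0 + 0) | (0 + 0 + 0 | 0) | -d-> u11, -d-> u12
  u8 = (d.0 + 0 | 0) | (0 + 0) | a.(0 + 0 + 0 | 0) | -a-> u11, -d-> u13
  u9 = 0 | d.(0 + 0) | a.(0 + 0 + 0 | 0) | -a-> u12, -d-> u13
  u10 = 0 | (0 + 0) | b.a.(0 + 0 + 0 | 0) | -b-> u13
  u11 = (d.0 + 0 | 0) | (0 + 0) | (0 + 0 + 0 | 0) | -d-> u14
  u12 = 0 | d.(0 + 0) | (0 + 0 + 0 | 0) | -d-> u14
  u13 = 0 | (0 + 0) | a.(0 + 0 + 0 | 0) | -a-> u14
  u14 = 0 | (0 + 0) | (0 + 0 + 0 | 0) | ∅
LTS(Q): 15 reachable states
  v0 = c.((d.0 + 0 | 0) | a.(0 + 0)) | b.a.(0 + 0 + 0 | 0) | -b-> v1, -c-> v2
  v1 = c.((d.0 + 0 | 0) | a.(0 + 0)) | a.(0 + 0 + 0 | 0) | -a-> v3, -c-> v4
  v2 = (d.0 + 0 | 0) | a.(0 + 0) | b.a.(0 + 0 + 0 | 0) | -a-> v5, -b-> v4, -d-> v6
  v3 = c.((d.0 + 0 | 0) | a.(0 + 0)) | (0 + 0 + 0 | 0) | -c-> v7
  v4 = (d.0 + 0 | 0) | a.(0 + 0) | a.(0 + 0 + 0 | 0) | -a-> v7, -a-> v8, -d-> v9
  v5 = (d.0 + 0 | 0) | (0 + 0) | b.a.(0 + 0 + 0 | 0) | -b-> v8, -d-> v10
  v6 = 0 | a.(0 + 0) | b.a.(0 + 0 + 0 | 0) | -a-> v10, -b-> v9
  v7 = (d.0 + 0 | 0) | a.(0 + 0) | (0 + 0 + 0 | 0) | -a-> v11, -d-> v12
  v8 = (d.0 + 0 | 0) | (0 + 0) | a.(0 + 0 + 0 | 0) | -a-> v11, -d-> v13
  v9 = 0 | a.(0 + 0) | a.(0 + 0 + 0 | 0) | -a-> v12, -a-> v13
  v10 = 0 | (0 + 0) | b.a.(0 + 0 + 0 | 0) | -b-> v13
  v11 = (d.0 + 0 | 0) | (0 + 0) | (0 + 0 + 0 | 0) | -d-> v14
  v12 = 0 | a.(0 + 0) | (0 + 0 + 0 | 0) | -a-> v14
  v13 = 0 | (0 + 0) | a.(0 + 0 + 0 | 0) | -a-> v14
  v14 = 0 | (0 + 0) | (0 + 0 + 0 | 0) | ∅
Trace ⟨cdd⟩ through P, begin at {u0}:
  [1] c ⇒ {u2}
  [2] d ⇒ {u5, u6}
  [3] d ⇒ {u10}
  P completes σ.
Trace ⟨cdd⟩ through Q, begin at {v0}:
  [1] c ⇒ {v2}
  [2] d ⇒ {v6}
  [3] d ⇒ no successor for Q

cdd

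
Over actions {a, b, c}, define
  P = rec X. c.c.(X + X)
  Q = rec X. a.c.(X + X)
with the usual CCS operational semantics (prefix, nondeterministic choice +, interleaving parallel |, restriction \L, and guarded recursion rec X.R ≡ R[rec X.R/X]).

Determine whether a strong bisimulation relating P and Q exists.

not bisimilar

LTS(P): 3 reachable states
  s0 = rec X. c.c.(X + X) ⊢ —c→ s1
  s1 = c.((rec X. c.c.(X + X)) + (rec X. c.c.(X + X))) ⊢ —c→ s2
  s2 = (rec X. c.c.(X + X)) + (rec X. c.c.(X + X)) ⊢ —c→ s1
LTS(Q): 3 reachable states
  t0 = rec X. a.c.(X + X) ⊢ —a→ t1
  t1 = c.((rec X. a.c.(X + X)) + (rec X. a.c.(X + X))) ⊢ —c→ t2
  t2 = (rec X. a.c.(X + X)) + (rec X. a.c.(X + X)) ⊢ —a→ t1
Coarsest stable partition (strong bisimilarity classes):
  B0 = {s0, s1, s2}
  B1 = {t0, t2}
  B2 = {t1}
s0 ∈ B0, t0 ∈ B1 → different blocks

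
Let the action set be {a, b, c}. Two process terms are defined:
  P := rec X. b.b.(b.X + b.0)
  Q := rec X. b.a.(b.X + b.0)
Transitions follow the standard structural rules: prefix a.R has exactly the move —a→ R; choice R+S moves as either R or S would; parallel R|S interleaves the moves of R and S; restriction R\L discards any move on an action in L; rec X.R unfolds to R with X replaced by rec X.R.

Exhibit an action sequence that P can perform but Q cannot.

bb

Reachable graph of P (4 states):
  s0 = rec X. b.b.(b.X + b.0) has moves -b-> s1
  s1 = b.(b.(rec X. b.b.(b.X + b.0)) + b.0) has moves -b-> s2
  s2 = b.(rec X. b.b.(b.X + b.0)) + b.0 has moves -b-> s0, -b-> s3
  s3 = 0 has moves stopped
Reachable graph of Q (4 states):
  t0 = rec X. b.a.(b.X + b.0) has moves -b-> t1
  t1 = a.(b.(rec X. b.a.(b.X + b.0)) + b.0) has moves -a-> t2
  t2 = b.(rec X. b.a.(b.X + b.0)) + b.0 has moves -b-> t0, -b-> t3
  t3 = 0 has moves stopped
Run σ = ⟨bb⟩ on P: start {s0}
  after b @ step 1: {s1}
  after b @ step 2: {s2}
  ✓ P
Run σ = ⟨bb⟩ on Q: start {t0}
  after b @ step 1: {t1}
  after b @ step 2: no successor for Q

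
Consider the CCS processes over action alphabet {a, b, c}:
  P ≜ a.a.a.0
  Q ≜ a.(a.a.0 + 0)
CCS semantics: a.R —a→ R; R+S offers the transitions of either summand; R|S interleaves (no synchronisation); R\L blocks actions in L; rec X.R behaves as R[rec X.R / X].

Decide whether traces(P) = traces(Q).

trace-equivalent

P's transition system — 4 states:
  p0 = a.a.a.0 has moves ··a··> p1
  p1 = a.a.0 has moves ··a··> p2
  p2 = a.0 has moves ··a··> p3
  p3 = 0 has moves (no moves)
Q's transition system — 4 states:
  q0 = a.(a.a.0 + 0) has moves ··a··> q1
  q1 = a.a.0 + 0 has moves ··a··> q2
  q2 = a.0 has moves ··a··> q3
  q3 = 0 has moves (no moves)
Partition-refinement fixed point:
  B0 = {p0, q0}
  B1 = {p1, q1}
  B2 = {p2, q2}
  B3 = {p3, q3}
p0 ∈ B0, q0 ∈ B0 → same block
Bisimilar ⇒ trace-equivalent.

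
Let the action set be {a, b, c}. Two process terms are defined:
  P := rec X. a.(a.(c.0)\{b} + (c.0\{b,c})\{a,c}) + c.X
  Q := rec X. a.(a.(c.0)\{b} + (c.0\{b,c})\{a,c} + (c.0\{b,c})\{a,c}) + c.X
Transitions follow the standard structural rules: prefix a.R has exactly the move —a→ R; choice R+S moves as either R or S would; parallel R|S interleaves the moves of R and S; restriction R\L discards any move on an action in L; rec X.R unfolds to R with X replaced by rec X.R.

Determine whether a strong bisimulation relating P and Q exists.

YES

LTS(P): 4 reachable states
  u0 = rec X. a.(a.(c.0)\{b} + (c.0\{b,c})\{a,c}) + c.X ⊢ —a→ u1, —c→ u0
  u1 = a.(c.0)\{b} + (c.0\{b,c})\{a,c} ⊢ —a→ u2
  u2 = (c.0)\{b} ⊢ —c→ u3
  u3 = 0\{b} ⊢ (no moves)
LTS(Q): 4 reachable states
  v0 = rec X. a.(a.(c.0)\{b} + (c.0\{b,c})\{a,c} + (c.0\{b,c})\{a,c}) + c.X ⊢ —a→ v1, —c→ v0
  v1 = a.(c.0)\{b} + (c.0\{b,c})\{a,c} + (c.0\{b,c})\{a,c} ⊢ —a→ v2
  v2 = (c.0)\{b} ⊢ —c→ v3
  v3 = 0\{b} ⊢ (no moves)
Partition-refinement fixed point:
  B0 = {u0, v0}
  B1 = {u1, v1}
  B2 = {u2, v2}
  B3 = {u3, v3}
u0 ∈ B0, v0 ∈ B0 → same block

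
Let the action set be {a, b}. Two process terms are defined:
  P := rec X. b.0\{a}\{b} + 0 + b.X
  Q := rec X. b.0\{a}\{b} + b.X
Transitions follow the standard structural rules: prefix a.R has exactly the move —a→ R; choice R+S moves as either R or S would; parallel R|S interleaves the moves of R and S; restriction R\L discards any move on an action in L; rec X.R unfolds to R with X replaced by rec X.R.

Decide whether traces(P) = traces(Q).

YES

P's transition system — 2 states:
  p0 = rec X. b.0\{a}\{b} + 0 + b.X ⊢ ··b··> p0, ··b··> p1
  p1 = 0\{a}\{b} ⊢ ∅
Q's transition system — 2 states:
  q0 = rec X. b.0\{a}\{b} + b.X ⊢ ··b··> q0, ··b··> q1
  q1 = 0\{a}\{b} ⊢ ∅
Partition-refinement fixed point:
  B0 = {p0, q0}
  B1 = {p1, q1}
p0 ∈ B0, q0 ∈ B0 → same block
Bisimilar ⇒ trace-equivalent.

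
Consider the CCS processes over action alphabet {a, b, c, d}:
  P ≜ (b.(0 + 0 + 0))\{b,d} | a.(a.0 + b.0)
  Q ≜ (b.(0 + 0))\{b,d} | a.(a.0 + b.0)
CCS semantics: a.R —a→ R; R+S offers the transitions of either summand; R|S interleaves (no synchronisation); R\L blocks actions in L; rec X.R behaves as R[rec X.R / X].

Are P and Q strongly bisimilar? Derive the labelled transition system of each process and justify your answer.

P's transition system — 3 states:
  s0 = (b.(0 + 0 + 0))\{b,d} | a.(a.0 + b.0) has moves -a-> s1
  s1 = (b.(0 + 0 + 0))\{b,d} | (a.0 + b.0) has moves -a-> s2, -b-> s2
  s2 = (b.(0 + 0 + 0))\{b,d} | 0 has moves ·
Q's transition system — 3 states:
  t0 = (b.(0 + 0))\{b,d} | a.(a.0 + b.0) has moves -a-> t1
  t1 = (b.(0 + 0))\{b,d} | (a.0 + b.0) has moves -a-> t2, -b-> t2
  t2 = (b.(0 + 0))\{b,d} | 0 has moves ·
Partition-refinement fixed point:
  B0 = {s0, t0}
  B1 = {s1, t1}
  B2 = {s2, t2}
s0 ∈ B0, t0 ∈ B0 → same block

YES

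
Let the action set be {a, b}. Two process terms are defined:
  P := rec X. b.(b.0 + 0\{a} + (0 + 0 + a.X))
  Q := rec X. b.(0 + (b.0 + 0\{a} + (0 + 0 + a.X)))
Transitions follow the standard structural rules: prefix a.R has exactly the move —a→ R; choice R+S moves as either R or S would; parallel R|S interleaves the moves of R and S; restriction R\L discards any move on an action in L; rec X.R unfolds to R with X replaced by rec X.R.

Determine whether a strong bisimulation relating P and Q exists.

P's transition system — 3 states:
  m0 = rec X. b.(b.0 + 0\{a} + (0 + 0 + a.X)) ⊢ —b→ m1
  m1 = b.0 + 0\{a} + (0 + 0 + a.(rec X. b.(b.0 + 0\{a} + (0 + 0 + a.X)))) ⊢ —a→ m0, —b→ m2
  m2 = 0 ⊢ deadlocked
Q's transition system — 3 states:
  n0 = rec X. b.(0 + (b.0 + 0\{a} + (0 + 0 + a.X))) ⊢ —b→ n1
  n1 = 0 + (b.0 + 0\{a} + (0 + 0 + a.(rec X. b.(0 + (b.0 + 0\{a} + (0 + 0 + a.X)))))) ⊢ —a→ n0, —b→ n2
  n2 = 0 ⊢ deadlocked
Partition-refinement fixed point:
  B0 = {m0, n0}
  B1 = {m1, n1}
  B2 = {m2, n2}
m0 ∈ B0, n0 ∈ B0 → same block

bisimilar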